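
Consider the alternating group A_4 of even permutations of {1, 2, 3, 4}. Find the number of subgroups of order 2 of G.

|G| = 12 and 2 | 12, so subgroups of order 2 are possible by Lagrange.
The subgroups of order 2 are: {e, (1 2)(3 4)}; {e, (1 3)(2 4)}; {e, (1 4)(2 3)}.
So G has 3 subgroups of order 2.

3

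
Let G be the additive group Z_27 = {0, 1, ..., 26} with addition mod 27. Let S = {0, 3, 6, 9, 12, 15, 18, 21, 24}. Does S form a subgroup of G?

|S| = 9 divides |G| = 27, consistent with Lagrange.
S contains the identity, every element's inverse is in S, and S is closed under +: it is a subgroup.
In fact S = ⟨3⟩.

Yes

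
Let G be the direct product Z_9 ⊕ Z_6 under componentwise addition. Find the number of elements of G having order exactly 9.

An element (a,b) has order lcm(ord(a), ord(b)); count pairs with lcm equal to 9.
Enumerating gives 18 such elements.

18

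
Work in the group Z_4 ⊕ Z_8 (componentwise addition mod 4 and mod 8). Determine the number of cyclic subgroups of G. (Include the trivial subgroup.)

14

Group the elements of G by the cyclic subgroup they generate; each cyclic subgroup of order d accounts for φ(d) elements.
Cyclic subgroups by order — order 1: 1; order 2: 3; order 4: 6; order 8: 4.
Total: 14.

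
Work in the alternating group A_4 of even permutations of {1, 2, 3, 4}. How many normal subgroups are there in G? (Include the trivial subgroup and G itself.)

3

G has 10 subgroups. Checking conjugation-invariance by order — order 1: 1/1 normal; order 2: 0/3 normal; order 3: 0/4 normal; order 4: 1/1 normal; order 12: 1/1 normal.
Total normal subgroups: 3.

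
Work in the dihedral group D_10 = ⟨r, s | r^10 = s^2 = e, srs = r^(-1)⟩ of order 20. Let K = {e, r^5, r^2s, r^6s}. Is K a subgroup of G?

No

Closure fails: r^2s · r^6s = r^6 ∉ K. So K is not a subgroup.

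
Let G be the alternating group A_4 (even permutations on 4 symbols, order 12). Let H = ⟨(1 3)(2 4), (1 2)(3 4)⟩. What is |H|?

4

|⟨(1 3)(2 4)⟩| = 2 and |⟨(1 2)(3 4)⟩| = 2, so |H| is a multiple of lcm(2, 2) = 2 and divides |G| = 12.
Closing under the operation: H = {e, (1 2)(3 4), (1 3)(2 4), (1 4)(2 3)}, so |H| = 4.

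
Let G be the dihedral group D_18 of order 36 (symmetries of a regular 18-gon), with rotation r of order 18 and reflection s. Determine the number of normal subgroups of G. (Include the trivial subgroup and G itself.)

G has 45 subgroups. Checking conjugation-invariance by order — order 1: 1/1 normal; order 2: 1/19 normal; order 3: 1/1 normal; order 4: 0/9 normal; order 6: 1/7 normal; order 9: 1/1 normal; order 12: 0/3 normal; order 18: 3/3 normal; order 36: 1/1 normal.
Total normal subgroups: 9.

9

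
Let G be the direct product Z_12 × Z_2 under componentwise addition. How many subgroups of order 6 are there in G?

|G| = 24 and 6 | 24, so subgroups of order 6 are possible by Lagrange.
The subgroups of order 6 are: {(0,0), (0,1), (4,0), (4,1), (8,0), (8,1)}; {(0,0), (2,0), (4,0), (6,0), (8,0), (10,0)}; {(0,0), (2,1), (4,0), (6,1), (8,0), (10,1)}.
So G has 3 subgroups of order 6.

3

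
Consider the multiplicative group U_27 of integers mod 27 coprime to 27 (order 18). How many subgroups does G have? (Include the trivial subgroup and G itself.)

6

|G| = 18, so by Lagrange every subgroup order divides 18. Divisors: 1, 2, 3, 6, 9, 18.
Subgroups by order — order 1: 1; order 2: 1; order 3: 1; order 6: 1; order 9: 1; order 18: 1.
Total: 1 + 1 + 1 + 1 + 1 + 1 = 6.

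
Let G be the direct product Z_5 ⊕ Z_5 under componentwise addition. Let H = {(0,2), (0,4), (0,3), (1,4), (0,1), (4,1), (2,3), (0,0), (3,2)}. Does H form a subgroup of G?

|H| = 9 does not divide |G| = 25, so by Lagrange H is not a subgroup.

No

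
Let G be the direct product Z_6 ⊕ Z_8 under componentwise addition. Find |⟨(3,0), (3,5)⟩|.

|⟨(3,0)⟩| = 2 and |⟨(3,5)⟩| = 8, so |H| is a multiple of lcm(2, 8) = 8 and divides |G| = 48.
Closing under the operation: H = {(0,0), (0,1), (0,2), (0,3), (0,4), (0,5), (0,6), (0,7), (3,0), (3,1), (3,2), (3,3), (3,4), (3,5), (3,6), (3,7)}, so |H| = 16.

16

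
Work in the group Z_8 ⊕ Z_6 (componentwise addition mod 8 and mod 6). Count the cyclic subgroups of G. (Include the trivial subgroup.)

16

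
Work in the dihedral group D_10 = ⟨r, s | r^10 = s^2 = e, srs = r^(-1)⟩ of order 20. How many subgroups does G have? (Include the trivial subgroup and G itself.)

22

|G| = 20, so by Lagrange every subgroup order divides 20. Divisors: 1, 2, 4, 5, 10, 20.
Subgroups by order — order 1: 1; order 2: 11; order 4: 5; order 5: 1; order 10: 3; order 20: 1.
Total: 1 + 11 + 5 + 1 + 3 + 1 = 22.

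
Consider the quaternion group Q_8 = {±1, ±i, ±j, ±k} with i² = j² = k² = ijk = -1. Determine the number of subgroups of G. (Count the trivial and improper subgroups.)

6

|G| = 8, so by Lagrange every subgroup order divides 8. Divisors: 1, 2, 4, 8.
Subgroups by order — order 1: 1; order 2: 1; order 4: 3; order 8: 1.
Total: 1 + 1 + 3 + 1 = 6.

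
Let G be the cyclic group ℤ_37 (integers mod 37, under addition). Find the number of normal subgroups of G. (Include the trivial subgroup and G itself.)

G is abelian, so every subgroup is normal.
G has 2 subgroups in total, hence 2 normal subgroups.

2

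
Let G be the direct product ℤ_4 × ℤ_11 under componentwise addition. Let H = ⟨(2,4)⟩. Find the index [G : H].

2

|⟨(2,4)⟩| = 22 and |G| = 44.
By Lagrange, [G : H] = |G|/|H| = 44/22 = 2.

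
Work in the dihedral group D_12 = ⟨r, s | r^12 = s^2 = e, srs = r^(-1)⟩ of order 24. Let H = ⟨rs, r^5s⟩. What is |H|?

6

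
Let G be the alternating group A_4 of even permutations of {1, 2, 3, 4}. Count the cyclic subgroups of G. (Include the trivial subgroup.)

8

Group the elements of G by the cyclic subgroup they generate; each cyclic subgroup of order d accounts for φ(d) elements.
Cyclic subgroups by order — order 1: 1; order 2: 3; order 3: 4.
Total: 8.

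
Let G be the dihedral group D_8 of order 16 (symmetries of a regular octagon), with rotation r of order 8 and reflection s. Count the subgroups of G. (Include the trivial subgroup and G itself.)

19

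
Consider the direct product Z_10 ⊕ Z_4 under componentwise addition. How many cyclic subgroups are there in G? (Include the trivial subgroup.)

A cyclic subgroup of order d is generated by each of its φ(d) elements of order d, so the cyclic subgroups of order d number (#elements of order d)/φ(d).
Cyclic subgroups by order — order 1: 1; order 2: 3; order 4: 2; order 5: 1; order 10: 3; order 20: 2.
Total: 12.

12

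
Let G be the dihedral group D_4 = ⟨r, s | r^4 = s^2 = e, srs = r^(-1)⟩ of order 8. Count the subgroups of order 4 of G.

3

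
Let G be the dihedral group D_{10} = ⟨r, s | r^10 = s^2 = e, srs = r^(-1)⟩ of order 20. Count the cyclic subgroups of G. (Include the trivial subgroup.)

Group the elements of G by the cyclic subgroup they generate; each cyclic subgroup of order d accounts for φ(d) elements.
Cyclic subgroups by order — order 1: 1; order 2: 11; order 5: 1; order 10: 1.
Total: 14.

14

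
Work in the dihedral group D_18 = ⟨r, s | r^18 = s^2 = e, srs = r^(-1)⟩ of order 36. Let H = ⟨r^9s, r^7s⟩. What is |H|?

|⟨r^9s⟩| = 2 and |⟨r^7s⟩| = 2, so |H| is a multiple of lcm(2, 2) = 2 and divides |G| = 36.
Closing under the operation: H = {e, r^2, r^4, r^6, r^8, r^10, r^12, r^14, r^16, rs, r^3s, r^5s, r^7s, r^9s, r^11s, r^13s, r^15s, r^17s}, so |H| = 18.

18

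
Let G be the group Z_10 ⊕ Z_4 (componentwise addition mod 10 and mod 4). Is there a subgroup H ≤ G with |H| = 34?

34 does not divide |G| = 40, so by Lagrange no subgroup of order 34 exists.

No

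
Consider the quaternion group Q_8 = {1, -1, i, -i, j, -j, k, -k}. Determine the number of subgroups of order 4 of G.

|G| = 8 and 4 | 8, so subgroups of order 4 are possible by Lagrange.
The subgroups of order 4 are: {1, -1, i, -i}; {1, -1, j, -j}; {1, -1, k, -k}.
So G has 3 subgroups of order 4.

3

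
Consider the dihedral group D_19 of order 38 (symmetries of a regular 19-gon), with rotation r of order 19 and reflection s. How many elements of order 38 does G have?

0

No element of G has order 38 (even though 38 | 38).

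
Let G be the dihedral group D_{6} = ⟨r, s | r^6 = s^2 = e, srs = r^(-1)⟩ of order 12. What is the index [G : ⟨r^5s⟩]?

6

|⟨r^5s⟩| = 2 and |G| = 12.
By Lagrange, [G : H] = |G|/|H| = 12/2 = 6.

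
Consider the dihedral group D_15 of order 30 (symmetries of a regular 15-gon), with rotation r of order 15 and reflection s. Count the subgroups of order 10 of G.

3

|G| = 30 and 10 | 30, so subgroups of order 10 are possible by Lagrange.
The subgroups of order 10 are: {e, r^3, r^6, r^9, r^12, rs, r^4s, r^7s, r^10s, r^13s}; {e, r^3, r^6, r^9, r^12, r^2s, r^5s, r^8s, r^11s, r^14s}; {e, r^3, r^6, r^9, r^12, s, r^3s, r^6s, r^9s, r^12s}.
So G has 3 subgroups of order 10.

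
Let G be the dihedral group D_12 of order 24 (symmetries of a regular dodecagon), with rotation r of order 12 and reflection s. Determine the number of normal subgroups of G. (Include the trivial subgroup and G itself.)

9

G has 34 subgroups. Checking conjugation-invariance by order — order 1: 1/1 normal; order 2: 1/13 normal; order 3: 1/1 normal; order 4: 1/7 normal; order 6: 1/5 normal; order 8: 0/3 normal; order 12: 3/3 normal; order 24: 1/1 normal.
Total normal subgroups: 9.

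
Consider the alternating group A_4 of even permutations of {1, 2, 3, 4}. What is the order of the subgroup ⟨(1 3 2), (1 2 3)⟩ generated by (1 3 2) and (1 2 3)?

|⟨(1 3 2)⟩| = 3 and |⟨(1 2 3)⟩| = 3, so |H| is a multiple of lcm(3, 3) = 3 and divides |G| = 12.
Closing under the operation: H = {e, (1 2 3), (1 3 2)}, so |H| = 3.

3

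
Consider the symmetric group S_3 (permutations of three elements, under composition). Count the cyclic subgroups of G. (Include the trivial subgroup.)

Group the elements of G by the cyclic subgroup they generate; each cyclic subgroup of order d accounts for φ(d) elements.
Cyclic subgroups by order — order 1: 1; order 2: 3; order 3: 1.
Total: 5.

5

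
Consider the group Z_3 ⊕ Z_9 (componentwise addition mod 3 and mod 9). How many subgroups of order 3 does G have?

|G| = 27 and 3 | 27, so subgroups of order 3 are possible by Lagrange.
The subgroups of order 3 are: {(0,0), (0,3), (0,6)}; {(0,0), (1,0), (2,0)}; {(0,0), (1,3), (2,6)}; {(0,0), (1,6), (2,3)}.
So G has 4 subgroups of order 3.

4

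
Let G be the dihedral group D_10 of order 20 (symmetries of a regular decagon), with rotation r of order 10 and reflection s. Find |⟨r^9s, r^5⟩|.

4

|⟨r^9s⟩| = 2 and |⟨r^5⟩| = 2, so |H| is a multiple of lcm(2, 2) = 2 and divides |G| = 20.
Closing under the operation: H = {e, r^5, r^4s, r^9s}, so |H| = 4.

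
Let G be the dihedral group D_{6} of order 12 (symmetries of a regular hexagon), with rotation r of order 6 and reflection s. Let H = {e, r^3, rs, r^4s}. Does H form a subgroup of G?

|H| = 4 divides |G| = 12, consistent with Lagrange.
H contains the identity, every element's inverse is in H, and H is closed under ·: it is a subgroup.

Yes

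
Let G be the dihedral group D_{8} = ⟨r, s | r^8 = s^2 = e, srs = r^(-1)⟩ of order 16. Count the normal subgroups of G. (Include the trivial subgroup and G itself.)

7

G has 19 subgroups. Checking conjugation-invariance by order — order 1: 1/1 normal; order 2: 1/9 normal; order 4: 1/5 normal; order 8: 3/3 normal; order 16: 1/1 normal.
Total normal subgroups: 7.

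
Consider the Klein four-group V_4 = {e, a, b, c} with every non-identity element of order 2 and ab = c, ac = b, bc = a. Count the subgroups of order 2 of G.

|G| = 4 and 2 | 4, so subgroups of order 2 are possible by Lagrange.
The subgroups of order 2 are: {e, a}; {e, b}; {e, c}.
So G has 3 subgroups of order 2.

3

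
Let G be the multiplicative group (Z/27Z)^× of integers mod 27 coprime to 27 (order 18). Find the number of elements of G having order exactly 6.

2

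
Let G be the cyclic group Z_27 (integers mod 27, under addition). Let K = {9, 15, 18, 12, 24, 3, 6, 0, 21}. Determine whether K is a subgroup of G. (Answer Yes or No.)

Yes

|K| = 9 divides |G| = 27, consistent with Lagrange.
K contains the identity, every element's inverse is in K, and K is closed under +: it is a subgroup.
In fact K = ⟨3⟩.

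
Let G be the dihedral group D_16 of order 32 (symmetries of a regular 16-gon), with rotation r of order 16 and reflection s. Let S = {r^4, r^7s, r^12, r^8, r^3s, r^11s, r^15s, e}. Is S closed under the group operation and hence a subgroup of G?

|S| = 8 divides |G| = 32, consistent with Lagrange.
S contains the identity, every element's inverse is in S, and S is closed under ·: it is a subgroup.

Yes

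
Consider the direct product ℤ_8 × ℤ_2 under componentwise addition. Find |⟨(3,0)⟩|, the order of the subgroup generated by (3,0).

8

The order of (3,0) in Z_8 × Z_2 is lcm(ord(3) in Z_8, ord(0) in Z_2).
ord(3) = 8 and ord(0) = 1, so |⟨(3,0)⟩| = lcm(8, 1) = 8.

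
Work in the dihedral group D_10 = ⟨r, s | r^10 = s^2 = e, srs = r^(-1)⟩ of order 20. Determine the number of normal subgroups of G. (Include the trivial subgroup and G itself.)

G has 22 subgroups. Checking conjugation-invariance by order — order 1: 1/1 normal; order 2: 1/11 normal; order 4: 0/5 normal; order 5: 1/1 normal; order 10: 3/3 normal; order 20: 1/1 normal.
Total normal subgroups: 7.

7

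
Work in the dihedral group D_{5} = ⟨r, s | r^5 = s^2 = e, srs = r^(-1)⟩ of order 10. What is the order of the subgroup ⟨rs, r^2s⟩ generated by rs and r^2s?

|⟨rs⟩| = 2 and |⟨r^2s⟩| = 2, so |H| is a multiple of lcm(2, 2) = 2 and divides |G| = 10.
Closing {rs, r^2s} under the group operation gives all of G, so |H| = 10.

10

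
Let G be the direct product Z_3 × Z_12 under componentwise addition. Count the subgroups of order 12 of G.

4

|G| = 36 and 12 | 36, so subgroups of order 12 are possible by Lagrange.
The subgroups of order 12 are: {(0,0), (0,1), (0,2), (0,3), (0,4), (0,5), (0,6), (0,7), (0,8), (0,9), (0,10), (0,11)}; {(0,0), (0,3), (0,6), (0,9), (1,0), (1,3), (1,6), (1,9), (2,0), (2,3), (2,6), (2,9)}; {(0,0), (0,3), (0,6), (0,9), (1,1), (1,4), (1,7), (1,10), (2,2), (2,5), (2,8), (2,11)}; {(0,0), (0,3), (0,6), (0,9), (1,2), (1,5), (1,8), (1,11), (2,1), (2,4), (2,7), (2,10)}.
So G has 4 subgroups of order 12.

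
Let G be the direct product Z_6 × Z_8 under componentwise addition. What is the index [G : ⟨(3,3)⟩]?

|⟨(3,3)⟩| = 8 and |G| = 48.
By Lagrange, [G : H] = |G|/|H| = 48/8 = 6.

6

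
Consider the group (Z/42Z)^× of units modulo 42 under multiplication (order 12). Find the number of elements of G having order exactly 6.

6

The elements of order 6 are: 5, 11, 17, 19, 23, 31.
That's 6.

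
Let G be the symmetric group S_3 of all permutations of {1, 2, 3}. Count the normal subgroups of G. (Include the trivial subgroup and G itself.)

G has 6 subgroups. Checking conjugation-invariance by order — order 1: 1/1 normal; order 2: 0/3 normal; order 3: 1/1 normal; order 6: 1/1 normal.
Total normal subgroups: 3.

3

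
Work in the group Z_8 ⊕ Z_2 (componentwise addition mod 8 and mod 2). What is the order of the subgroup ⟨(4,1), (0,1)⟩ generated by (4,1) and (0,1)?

4

|⟨(4,1)⟩| = 2 and |⟨(0,1)⟩| = 2, so |H| is a multiple of lcm(2, 2) = 2 and divides |G| = 16.
Closing under the operation: H = {(0,0), (0,1), (4,0), (4,1)}, so |H| = 4.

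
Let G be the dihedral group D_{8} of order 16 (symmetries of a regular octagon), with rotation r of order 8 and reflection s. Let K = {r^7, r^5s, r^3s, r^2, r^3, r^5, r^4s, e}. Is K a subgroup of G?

No

r^7 ∈ K but its inverse r ∉ K, so K is not a subgroup.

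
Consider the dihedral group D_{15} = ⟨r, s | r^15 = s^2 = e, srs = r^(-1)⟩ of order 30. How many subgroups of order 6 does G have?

5

|G| = 30 and 6 | 30, so subgroups of order 6 are possible by Lagrange.
The subgroups of order 6 are: {e, r^5, r^10, s, r^5s, r^10s}; {e, r^5, r^10, rs, r^6s, r^11s}; {e, r^5, r^10, r^2s, r^7s, r^12s}; {e, r^5, r^10, r^3s, r^8s, r^13s}; … (5 in all).
So G has 5 subgroups of order 6.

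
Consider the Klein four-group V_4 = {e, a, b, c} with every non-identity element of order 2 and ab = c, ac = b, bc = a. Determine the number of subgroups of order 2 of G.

3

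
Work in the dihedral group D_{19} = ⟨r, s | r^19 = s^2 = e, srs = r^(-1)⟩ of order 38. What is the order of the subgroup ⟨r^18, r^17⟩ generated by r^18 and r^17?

|⟨r^18⟩| = 19 and |⟨r^17⟩| = 19, so |H| is a multiple of lcm(19, 19) = 19 and divides |G| = 38.
Closing under the operation: H = {e, r, r^2, r^3, r^4, r^5, r^6, r^7, r^8, r^9, r^10, r^11, r^12, r^13, r^14, r^15, r^16, r^17, r^18}, so |H| = 19.

19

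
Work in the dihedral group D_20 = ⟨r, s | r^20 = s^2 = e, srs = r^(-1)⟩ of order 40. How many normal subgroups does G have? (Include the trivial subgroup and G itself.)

9

G has 48 subgroups. Checking conjugation-invariance by order — order 1: 1/1 normal; order 2: 1/21 normal; order 4: 1/11 normal; order 5: 1/1 normal; order 8: 0/5 normal; order 10: 1/5 normal; order 20: 3/3 normal; order 40: 1/1 normal.
Total normal subgroups: 9.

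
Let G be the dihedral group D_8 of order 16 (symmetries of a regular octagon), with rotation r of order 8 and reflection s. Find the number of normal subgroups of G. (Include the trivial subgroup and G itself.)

7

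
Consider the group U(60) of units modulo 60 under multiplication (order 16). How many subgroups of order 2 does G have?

|G| = 16 and 2 | 16, so subgroups of order 2 are possible by Lagrange.
The subgroups of order 2 are: {1, 11}; {1, 19}; {1, 29}; {1, 31}; … (7 in all).
So G has 7 subgroups of order 2.

7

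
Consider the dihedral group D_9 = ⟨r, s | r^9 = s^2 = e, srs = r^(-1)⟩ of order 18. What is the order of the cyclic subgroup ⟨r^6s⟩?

2

Computing powers of r^6s: the smallest k with (r^6s)^k = e is k = 2.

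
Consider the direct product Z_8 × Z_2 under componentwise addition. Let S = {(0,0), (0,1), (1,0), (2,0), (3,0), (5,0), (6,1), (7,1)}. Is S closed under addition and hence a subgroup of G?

No

(7,1) ∈ S but its inverse (1,1) ∉ S, so S is not a subgroup.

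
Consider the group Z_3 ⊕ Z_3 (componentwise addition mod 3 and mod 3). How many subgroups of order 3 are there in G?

4

|G| = 9 and 3 | 9, so subgroups of order 3 are possible by Lagrange.
The subgroups of order 3 are: {(0,0), (0,1), (0,2)}; {(0,0), (1,0), (2,0)}; {(0,0), (1,1), (2,2)}; {(0,0), (1,2), (2,1)}.
So G has 4 subgroups of order 3.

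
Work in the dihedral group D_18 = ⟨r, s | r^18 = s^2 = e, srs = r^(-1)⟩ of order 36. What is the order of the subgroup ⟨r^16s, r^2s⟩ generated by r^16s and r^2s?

|⟨r^16s⟩| = 2 and |⟨r^2s⟩| = 2, so |H| is a multiple of lcm(2, 2) = 2 and divides |G| = 36.
Closing under the operation: H = {e, r^2, r^4, r^6, r^8, r^10, r^12, r^14, r^16, s, r^2s, r^4s, r^6s, r^8s, r^10s, r^12s, r^14s, r^16s}, so |H| = 18.

18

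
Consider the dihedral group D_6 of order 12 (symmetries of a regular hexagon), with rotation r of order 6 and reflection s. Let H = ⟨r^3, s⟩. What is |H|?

4

|⟨r^3⟩| = 2 and |⟨s⟩| = 2, so |H| is a multiple of lcm(2, 2) = 2 and divides |G| = 12.
Closing under the operation: H = {e, r^3, s, r^3s}, so |H| = 4.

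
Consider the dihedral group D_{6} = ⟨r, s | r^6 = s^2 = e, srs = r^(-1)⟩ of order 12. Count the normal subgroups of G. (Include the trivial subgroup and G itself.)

7

G has 16 subgroups. Checking conjugation-invariance by order — order 1: 1/1 normal; order 2: 1/7 normal; order 3: 1/1 normal; order 4: 0/3 normal; order 6: 3/3 normal; order 12: 1/1 normal.
Total normal subgroups: 7.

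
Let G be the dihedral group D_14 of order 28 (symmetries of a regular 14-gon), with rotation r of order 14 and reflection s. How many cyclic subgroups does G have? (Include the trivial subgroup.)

18

Group the elements of G by the cyclic subgroup they generate; each cyclic subgroup of order d accounts for φ(d) elements.
Cyclic subgroups by order — order 1: 1; order 2: 15; order 7: 1; order 14: 1.
Total: 18.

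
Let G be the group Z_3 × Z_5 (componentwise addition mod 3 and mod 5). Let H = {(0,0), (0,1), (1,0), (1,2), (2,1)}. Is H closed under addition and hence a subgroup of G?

(0,1) ∈ H but its inverse (0,4) ∉ H, so H is not a subgroup.

No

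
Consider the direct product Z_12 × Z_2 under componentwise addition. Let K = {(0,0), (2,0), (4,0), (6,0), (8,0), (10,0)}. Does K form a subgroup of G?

|K| = 6 divides |G| = 24, consistent with Lagrange.
K contains the identity, every element's inverse is in K, and K is closed under +: it is a subgroup.
In fact K = ⟨(10,0)⟩.

Yes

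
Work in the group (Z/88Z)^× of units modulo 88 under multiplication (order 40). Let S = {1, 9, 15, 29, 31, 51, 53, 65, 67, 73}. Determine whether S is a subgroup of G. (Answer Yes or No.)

73 ∈ S but its inverse 41 ∉ S, so S is not a subgroup.

No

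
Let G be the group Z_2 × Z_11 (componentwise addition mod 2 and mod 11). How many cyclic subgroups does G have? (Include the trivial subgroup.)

4

Each element a generates a cyclic subgroup ⟨a⟩; distinct elements may generate the same one (a cyclic group of order d has φ(d) generators).
Cyclic subgroups by order — order 1: 1; order 2: 1; order 11: 1; order 22: 1.
Total: 4.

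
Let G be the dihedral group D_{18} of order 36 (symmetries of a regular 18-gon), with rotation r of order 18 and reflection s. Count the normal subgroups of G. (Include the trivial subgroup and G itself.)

9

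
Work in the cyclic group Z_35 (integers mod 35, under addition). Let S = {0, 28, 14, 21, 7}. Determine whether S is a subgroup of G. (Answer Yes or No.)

Yes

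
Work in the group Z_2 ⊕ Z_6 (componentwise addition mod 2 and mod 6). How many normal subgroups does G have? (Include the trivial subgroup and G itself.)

G is abelian, so every subgroup is normal.
G has 10 subgroups in total, hence 10 normal subgroups.

10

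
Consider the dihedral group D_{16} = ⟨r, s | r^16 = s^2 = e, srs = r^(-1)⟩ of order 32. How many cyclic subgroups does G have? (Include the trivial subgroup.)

Group the elements of G by the cyclic subgroup they generate; each cyclic subgroup of order d accounts for φ(d) elements.
Cyclic subgroups by order — order 1: 1; order 2: 17; order 4: 1; order 8: 1; order 16: 1.
Total: 21.

21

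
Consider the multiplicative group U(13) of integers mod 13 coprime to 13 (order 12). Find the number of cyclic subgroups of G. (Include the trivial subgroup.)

Group the elements of G by the cyclic subgroup they generate; each cyclic subgroup of order d accounts for φ(d) elements.
Cyclic subgroups by order — order 1: 1; order 2: 1; order 3: 1; order 4: 1; order 6: 1; order 12: 1.
Total: 6.

6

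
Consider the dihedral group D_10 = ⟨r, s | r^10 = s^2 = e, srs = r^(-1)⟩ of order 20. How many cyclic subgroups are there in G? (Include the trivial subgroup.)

14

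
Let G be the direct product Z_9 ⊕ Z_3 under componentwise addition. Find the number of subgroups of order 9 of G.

|G| = 27 and 9 | 27, so subgroups of order 9 are possible by Lagrange.
The subgroups of order 9 are: {(0,0), (0,1), (0,2), (3,0), (3,1), (3,2), (6,0), (6,1), (6,2)}; {(0,0), (1,0), (2,0), (3,0), (4,0), (5,0), (6,0), (7,0), (8,0)}; {(0,0), (1,1), (2,2), (3,0), (4,1), (5,2), (6,0), (7,1), (8,2)}; {(0,0), (1,2), (2,1), (3,0), (4,2), (5,1), (6,0), (7,2), (8,1)}.
So G has 4 subgroups of order 9.

4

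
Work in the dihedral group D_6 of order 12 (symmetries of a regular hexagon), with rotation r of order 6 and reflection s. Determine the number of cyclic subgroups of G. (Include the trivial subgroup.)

10

Group the elements of G by the cyclic subgroup they generate; each cyclic subgroup of order d accounts for φ(d) elements.
Cyclic subgroups by order — order 1: 1; order 2: 7; order 3: 1; order 6: 1.
Total: 10.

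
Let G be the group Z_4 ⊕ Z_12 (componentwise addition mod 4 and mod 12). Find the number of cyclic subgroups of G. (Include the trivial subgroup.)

Each element a generates a cyclic subgroup ⟨a⟩; distinct elements may generate the same one (a cyclic group of order d has φ(d) generators).
Cyclic subgroups by order — order 1: 1; order 2: 3; order 3: 1; order 4: 6; order 6: 3; order 12: 6.
Total: 20.

20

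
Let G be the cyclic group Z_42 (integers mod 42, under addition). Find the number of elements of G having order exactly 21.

12

In a cyclic group of order 42, the number of elements of order d (for d | 42) is φ(d).
φ(21) = 12.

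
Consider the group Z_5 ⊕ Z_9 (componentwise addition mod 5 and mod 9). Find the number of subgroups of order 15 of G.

|G| = 45 and 15 | 45, so subgroups of order 15 are possible by Lagrange.
The subgroups of order 15 are: {(0,0), (0,3), (0,6), (1,0), (1,3), (1,6), (2,0), (2,3), (2,6), (3,0), (3,3), (3,6), (4,0), (4,3), (4,6)}.
So G has 1 subgroup of order 15.

1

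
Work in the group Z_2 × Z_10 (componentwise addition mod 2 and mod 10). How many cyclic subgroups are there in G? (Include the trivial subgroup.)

8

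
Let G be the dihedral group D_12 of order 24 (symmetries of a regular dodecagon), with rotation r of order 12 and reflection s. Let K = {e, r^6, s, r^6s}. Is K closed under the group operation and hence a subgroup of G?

|K| = 4 divides |G| = 24, consistent with Lagrange.
K contains the identity, every element's inverse is in K, and K is closed under ·: it is a subgroup.

Yes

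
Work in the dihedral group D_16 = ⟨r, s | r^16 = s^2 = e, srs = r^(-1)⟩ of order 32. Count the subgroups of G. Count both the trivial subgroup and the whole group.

|G| = 32, so by Lagrange every subgroup order divides 32. Divisors: 1, 2, 4, 8, 16, 32.
Subgroups by order — order 1: 1; order 2: 17; order 4: 9; order 8: 5; order 16: 3; order 32: 1.
Total: 1 + 17 + 9 + 5 + 3 + 1 = 36.

36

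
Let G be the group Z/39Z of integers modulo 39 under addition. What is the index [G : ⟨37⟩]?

|⟨37⟩| = 39 and |G| = 39.
By Lagrange, [G : H] = |G|/|H| = 39/39 = 1.

1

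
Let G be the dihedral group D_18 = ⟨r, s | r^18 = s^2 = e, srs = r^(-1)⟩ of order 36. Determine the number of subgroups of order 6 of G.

|G| = 36 and 6 | 36, so subgroups of order 6 are possible by Lagrange.
The subgroups of order 6 are: {e, r^6, r^12, r^4s, r^10s, r^16s}; {e, r^6, r^12, r^5s, r^11s, r^17s}; {e, r^6, r^12, s, r^6s, r^12s}; {e, r^6, r^12, rs, r^7s, r^13s}; … (7 in all).
So G has 7 subgroups of order 6.

7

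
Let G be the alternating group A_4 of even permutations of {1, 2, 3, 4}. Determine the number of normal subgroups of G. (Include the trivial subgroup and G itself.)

3

G has 10 subgroups. Checking conjugation-invariance by order — order 1: 1/1 normal; order 2: 0/3 normal; order 3: 0/4 normal; order 4: 1/1 normal; order 12: 1/1 normal.
Total normal subgroups: 3.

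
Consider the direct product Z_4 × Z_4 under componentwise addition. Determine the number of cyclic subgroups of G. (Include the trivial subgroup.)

Group the elements of G by the cyclic subgroup they generate; each cyclic subgroup of order d accounts for φ(d) elements.
Cyclic subgroups by order — order 1: 1; order 2: 3; order 4: 6.
Total: 10.

10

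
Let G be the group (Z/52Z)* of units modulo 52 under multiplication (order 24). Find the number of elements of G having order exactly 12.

The elements of order 12 are: 7, 11, 15, 19, 33, 37, 41, 45.
That's 8.

8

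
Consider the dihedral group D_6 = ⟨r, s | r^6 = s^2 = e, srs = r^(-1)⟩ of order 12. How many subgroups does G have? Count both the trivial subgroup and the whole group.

|G| = 12, so by Lagrange every subgroup order divides 12. Divisors: 1, 2, 3, 4, 6, 12.
Subgroups by order — order 1: 1; order 2: 7; order 3: 1; order 4: 3; order 6: 3; order 12: 1.
Total: 1 + 7 + 1 + 3 + 3 + 1 = 16.

16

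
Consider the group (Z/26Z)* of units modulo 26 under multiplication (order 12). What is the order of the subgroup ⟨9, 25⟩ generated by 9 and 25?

6

|⟨9⟩| = 3 and |⟨25⟩| = 2, so |H| is a multiple of lcm(3, 2) = 6 and divides |G| = 12.
Closing under the operation: H = {1, 3, 9, 17, 23, 25}, so |H| = 6.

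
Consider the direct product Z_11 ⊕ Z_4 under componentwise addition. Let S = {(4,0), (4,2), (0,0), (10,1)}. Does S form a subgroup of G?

No

(4,0) ∈ S but its inverse (7,0) ∉ S, so S is not a subgroup.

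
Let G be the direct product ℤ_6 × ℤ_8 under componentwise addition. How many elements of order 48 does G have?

An element (a,b) has order lcm(ord(a), ord(b)); count pairs with lcm equal to 48.
Enumerating gives 0 such elements.

0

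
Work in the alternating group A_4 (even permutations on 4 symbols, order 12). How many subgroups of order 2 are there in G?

|G| = 12 and 2 | 12, so subgroups of order 2 are possible by Lagrange.
The subgroups of order 2 are: {e, (1 2)(3 4)}; {e, (1 3)(2 4)}; {e, (1 4)(2 3)}.
So G has 3 subgroups of order 2.

3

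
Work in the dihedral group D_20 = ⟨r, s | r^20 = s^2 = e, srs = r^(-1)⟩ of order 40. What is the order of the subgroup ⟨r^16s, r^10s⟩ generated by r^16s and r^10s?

|⟨r^16s⟩| = 2 and |⟨r^10s⟩| = 2, so |H| is a multiple of lcm(2, 2) = 2 and divides |G| = 40.
Closing under the operation: H = {e, r^2, r^4, r^6, r^8, r^10, r^12, r^14, r^16, r^18, s, r^2s, r^4s, r^6s, r^8s, r^10s, r^12s, r^14s, r^16s, r^18s}, so |H| = 20.

20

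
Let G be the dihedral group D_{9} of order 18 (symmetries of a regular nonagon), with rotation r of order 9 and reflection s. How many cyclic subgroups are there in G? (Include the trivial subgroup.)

Group the elements of G by the cyclic subgroup they generate; each cyclic subgroup of order d accounts for φ(d) elements.
Cyclic subgroups by order — order 1: 1; order 2: 9; order 3: 1; order 9: 1.
Total: 12.

12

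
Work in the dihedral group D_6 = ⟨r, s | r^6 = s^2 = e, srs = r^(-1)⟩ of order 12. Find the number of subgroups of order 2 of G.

7

|G| = 12 and 2 | 12, so subgroups of order 2 are possible by Lagrange.
The subgroups of order 2 are: {e, r^2s}; {e, r^3}; {e, r^3s}; {e, r^4s}; … (7 in all).
So G has 7 subgroups of order 2.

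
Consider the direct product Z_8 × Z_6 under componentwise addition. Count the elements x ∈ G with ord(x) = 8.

An element (a,b) has order lcm(ord(a), ord(b)); count pairs with lcm equal to 8.
Enumerating gives 8 such elements.

8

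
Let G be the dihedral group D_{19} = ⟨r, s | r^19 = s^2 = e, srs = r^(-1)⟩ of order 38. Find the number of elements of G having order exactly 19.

18

Enumerating element orders in G gives 18 elements of order 19.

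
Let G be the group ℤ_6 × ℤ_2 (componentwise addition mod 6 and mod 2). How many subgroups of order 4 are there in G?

1

|G| = 12 and 4 | 12, so subgroups of order 4 are possible by Lagrange.
The subgroups of order 4 are: {(0,0), (0,1), (3,0), (3,1)}.
So G has 1 subgroup of order 4.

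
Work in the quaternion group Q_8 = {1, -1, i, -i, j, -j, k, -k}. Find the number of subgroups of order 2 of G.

1

|G| = 8 and 2 | 8, so subgroups of order 2 are possible by Lagrange.
The subgroups of order 2 are: {1, -1}.
So G has 1 subgroup of order 2.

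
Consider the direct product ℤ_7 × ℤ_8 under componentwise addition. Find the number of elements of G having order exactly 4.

An element (a,b) has order lcm(ord(a), ord(b)); count pairs with lcm equal to 4.
Enumerating gives 2 such elements.

2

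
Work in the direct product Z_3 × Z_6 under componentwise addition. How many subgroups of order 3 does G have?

|G| = 18 and 3 | 18, so subgroups of order 3 are possible by Lagrange.
The subgroups of order 3 are: {(0,0), (0,2), (0,4)}; {(0,0), (1,0), (2,0)}; {(0,0), (1,2), (2,4)}; {(0,0), (1,4), (2,2)}.
So G has 4 subgroups of order 3.

4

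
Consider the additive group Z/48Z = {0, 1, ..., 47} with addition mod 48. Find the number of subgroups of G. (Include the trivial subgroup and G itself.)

10

A cyclic group of order 48 has exactly one subgroup for each divisor of 48.
Divisors of 48: 1, 2, 3, 4, 6, 8, 12, 16, 24, 48.
So Z/48Z has 10 subgroups.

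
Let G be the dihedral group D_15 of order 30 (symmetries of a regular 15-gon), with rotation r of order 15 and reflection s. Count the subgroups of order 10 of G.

3

|G| = 30 and 10 | 30, so subgroups of order 10 are possible by Lagrange.
The subgroups of order 10 are: {e, r^3, r^6, r^9, r^12, rs, r^4s, r^7s, r^10s, r^13s}; {e, r^3, r^6, r^9, r^12, r^2s, r^5s, r^8s, r^11s, r^14s}; {e, r^3, r^6, r^9, r^12, s, r^3s, r^6s, r^9s, r^12s}.
So G has 3 subgroups of order 10.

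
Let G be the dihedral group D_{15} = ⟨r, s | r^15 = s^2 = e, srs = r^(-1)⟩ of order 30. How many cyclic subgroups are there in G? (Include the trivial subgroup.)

A cyclic subgroup of order d is generated by each of its φ(d) elements of order d, so the cyclic subgroups of order d number (#elements of order d)/φ(d).
Cyclic subgroups by order — order 1: 1; order 2: 15; order 3: 1; order 5: 1; order 15: 1.
Total: 19.

19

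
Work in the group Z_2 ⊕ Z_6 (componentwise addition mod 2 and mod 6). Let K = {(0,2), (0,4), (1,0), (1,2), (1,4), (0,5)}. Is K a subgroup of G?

No

The identity (0,0) ∉ K, so K is not a subgroup.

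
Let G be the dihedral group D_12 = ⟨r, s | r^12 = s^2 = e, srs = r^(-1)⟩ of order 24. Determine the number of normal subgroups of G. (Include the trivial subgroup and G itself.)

G has 34 subgroups. Checking conjugation-invariance by order — order 1: 1/1 normal; order 2: 1/13 normal; order 3: 1/1 normal; order 4: 1/7 normal; order 6: 1/5 normal; order 8: 0/3 normal; order 12: 3/3 normal; order 24: 1/1 normal.
Total normal subgroups: 9.

9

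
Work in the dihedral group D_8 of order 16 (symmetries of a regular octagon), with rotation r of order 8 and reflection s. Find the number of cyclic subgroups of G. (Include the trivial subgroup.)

Group the elements of G by the cyclic subgroup they generate; each cyclic subgroup of order d accounts for φ(d) elements.
Cyclic subgroups by order — order 1: 1; order 2: 9; order 4: 1; order 8: 1.
Total: 12.

12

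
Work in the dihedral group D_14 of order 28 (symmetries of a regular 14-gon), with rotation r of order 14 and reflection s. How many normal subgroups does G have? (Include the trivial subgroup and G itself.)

G has 28 subgroups. Checking conjugation-invariance by order — order 1: 1/1 normal; order 2: 1/15 normal; order 4: 0/7 normal; order 7: 1/1 normal; order 14: 3/3 normal; order 28: 1/1 normal.
Total normal subgroups: 7.

7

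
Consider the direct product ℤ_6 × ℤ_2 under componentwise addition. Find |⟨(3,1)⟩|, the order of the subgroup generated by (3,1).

The order of (3,1) in Z_6 × Z_2 is lcm(ord(3) in Z_6, ord(1) in Z_2).
ord(3) = 2 and ord(1) = 2, so |⟨(3,1)⟩| = lcm(2, 2) = 2.

2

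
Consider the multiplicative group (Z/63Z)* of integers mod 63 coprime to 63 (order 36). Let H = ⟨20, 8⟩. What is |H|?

12

|⟨20⟩| = 6 and |⟨8⟩| = 2, so |H| is a multiple of lcm(6, 2) = 6 and divides |G| = 36.
Closing under the operation: H = {1, 8, 13, 20, 22, 29, 34, 41, 43, 50, 55, 62}, so |H| = 12.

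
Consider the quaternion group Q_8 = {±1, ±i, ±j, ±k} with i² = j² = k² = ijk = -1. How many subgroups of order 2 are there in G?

1

|G| = 8 and 2 | 8, so subgroups of order 2 are possible by Lagrange.
The subgroups of order 2 are: {1, -1}.
So G has 1 subgroup of order 2.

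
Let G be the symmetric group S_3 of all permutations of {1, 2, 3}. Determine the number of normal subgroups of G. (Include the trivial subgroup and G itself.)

3

G has 6 subgroups. Checking conjugation-invariance by order — order 1: 1/1 normal; order 2: 0/3 normal; order 3: 1/1 normal; order 6: 1/1 normal.
Total normal subgroups: 3.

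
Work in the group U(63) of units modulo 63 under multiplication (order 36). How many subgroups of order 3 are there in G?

4

|G| = 36 and 3 | 36, so subgroups of order 3 are possible by Lagrange.
The subgroups of order 3 are: {1, 4, 16}; {1, 22, 43}; {1, 25, 58}; {1, 37, 46}.
So G has 4 subgroups of order 3.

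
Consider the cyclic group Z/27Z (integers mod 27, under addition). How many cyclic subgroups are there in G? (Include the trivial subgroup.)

Each element a generates a cyclic subgroup ⟨a⟩; distinct elements may generate the same one (a cyclic group of order d has φ(d) generators).
Cyclic subgroups by order — order 1: 1; order 3: 1; order 9: 1; order 27: 1.
Total: 4.

4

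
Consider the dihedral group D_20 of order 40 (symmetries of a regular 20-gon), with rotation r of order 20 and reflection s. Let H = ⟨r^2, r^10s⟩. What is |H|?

|⟨r^2⟩| = 10 and |⟨r^10s⟩| = 2, so |H| is a multiple of lcm(10, 2) = 10 and divides |G| = 40.
Closing under the operation: H = {e, r^2, r^4, r^6, r^8, r^10, r^12, r^14, r^16, r^18, s, r^2s, r^4s, r^6s, r^8s, r^10s, r^12s, r^14s, r^16s, r^18s}, so |H| = 20.

20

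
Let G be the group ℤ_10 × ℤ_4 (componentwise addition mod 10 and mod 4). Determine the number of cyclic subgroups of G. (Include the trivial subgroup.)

Each element a generates a cyclic subgroup ⟨a⟩; distinct elements may generate the same one (a cyclic group of order d has φ(d) generators).
Cyclic subgroups by order — order 1: 1; order 2: 3; order 4: 2; order 5: 1; order 10: 3; order 20: 2.
Total: 12.

12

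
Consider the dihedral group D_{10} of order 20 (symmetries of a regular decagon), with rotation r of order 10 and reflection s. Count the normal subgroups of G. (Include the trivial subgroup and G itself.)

G has 22 subgroups. Checking conjugation-invariance by order — order 1: 1/1 normal; order 2: 1/11 normal; order 4: 0/5 normal; order 5: 1/1 normal; order 10: 3/3 normal; order 20: 1/1 normal.
Total normal subgroups: 7.

7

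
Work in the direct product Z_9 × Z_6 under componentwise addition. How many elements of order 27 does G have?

0

An element (a,b) has order lcm(ord(a), ord(b)); count pairs with lcm equal to 27.
Enumerating gives 0 such elements.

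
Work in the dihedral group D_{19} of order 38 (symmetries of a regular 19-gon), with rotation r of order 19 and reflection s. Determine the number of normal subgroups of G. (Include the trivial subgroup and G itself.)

3

G has 22 subgroups. Checking conjugation-invariance by order — order 1: 1/1 normal; order 2: 0/19 normal; order 19: 1/1 normal; order 38: 1/1 normal.
Total normal subgroups: 3.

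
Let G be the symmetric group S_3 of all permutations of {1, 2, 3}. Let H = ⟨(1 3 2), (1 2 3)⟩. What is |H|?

3

|⟨(1 3 2)⟩| = 3 and |⟨(1 2 3)⟩| = 3, so |H| is a multiple of lcm(3, 3) = 3 and divides |G| = 6.
Closing under the operation: H = {e, (1 2 3), (1 3 2)}, so |H| = 3.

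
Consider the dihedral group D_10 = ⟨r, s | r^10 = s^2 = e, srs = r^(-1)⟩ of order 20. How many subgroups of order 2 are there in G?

11

|G| = 20 and 2 | 20, so subgroups of order 2 are possible by Lagrange.
The subgroups of order 2 are: {e, r^2s}; {e, r^3s}; {e, r^4s}; {e, r^5}; … (11 in all).
So G has 11 subgroups of order 2.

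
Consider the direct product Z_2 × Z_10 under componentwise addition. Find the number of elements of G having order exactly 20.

0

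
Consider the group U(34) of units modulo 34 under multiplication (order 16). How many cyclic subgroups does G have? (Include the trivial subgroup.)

5

A cyclic subgroup of order d is generated by each of its φ(d) elements of order d, so the cyclic subgroups of order d number (#elements of order d)/φ(d).
Cyclic subgroups by order — order 1: 1; order 2: 1; order 4: 1; order 8: 1; order 16: 1.
Total: 5.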